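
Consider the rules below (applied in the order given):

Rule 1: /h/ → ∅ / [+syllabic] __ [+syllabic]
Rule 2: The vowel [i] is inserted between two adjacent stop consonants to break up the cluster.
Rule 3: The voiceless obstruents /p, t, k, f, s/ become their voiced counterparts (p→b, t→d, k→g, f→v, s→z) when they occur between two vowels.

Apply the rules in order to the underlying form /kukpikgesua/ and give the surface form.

kugibigigezua

Rule 1 (intervocalic h-deletion): no segment meets the environment; /kukpikgesua/ is unchanged.
Rule 2 (stop-cluster i-epenthesis): /k/ and /p/ form a stop–stop cluster, so [i] is inserted between them. /k/ and /g/ form a stop–stop cluster, so [i] is inserted between them. /kukpikgesua/ → kukipikigesua.
Rule 3 (intervocalic voicing): /k/ is a voiceless obstruent between vowels /u/ and /i/, so it voices to [g]. /p/ is a voiceless obstruent between vowels /i/ and /i/, so it voices to [b]. /k/ is a voiceless obstruent between vowels /i/ and /i/, so it voices to [g]. /s/ is a voiceless obstruent between vowels /e/ and /u/, so it voices to [z]. /kukipikigesua/ → kugibigigezua.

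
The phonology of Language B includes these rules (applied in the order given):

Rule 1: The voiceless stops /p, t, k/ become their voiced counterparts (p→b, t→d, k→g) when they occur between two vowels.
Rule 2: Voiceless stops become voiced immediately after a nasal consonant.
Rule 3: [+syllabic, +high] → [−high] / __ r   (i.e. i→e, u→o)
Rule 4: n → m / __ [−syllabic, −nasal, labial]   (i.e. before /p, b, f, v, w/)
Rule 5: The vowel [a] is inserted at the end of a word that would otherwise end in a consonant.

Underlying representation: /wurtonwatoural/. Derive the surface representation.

Rule 1 (intervocalic voicing): /t/ is a voiceless stop between vowels /a/ and /o/, so it voices to [d]. /wurtonwatoural/ → wurtonwadoural.
Rule 2 (post-nasal voicing): no segment meets the environment; /wurtonwadoural/ is unchanged.
Rule 3 (pre-rhotic lowering): /u/ is a high vowel immediately before /r/, so it lowers to [o]. /u/ is a high vowel immediately before /r/, so it lowers to [o]. /wurtonwadoural/ → wortonwadooral.
Rule 4 (nasal place assimilation): /n/ precedes the labial consonant /w/, so it assimilates in place to [m]. /wortonwadooral/ → wortomwadooral.
Rule 5 (final a-epenthesis): the form ends in the consonant /l/, so [a] is inserted word-finally. /wortomwadooral/ → wortomwadoorala.

wortomwadoorala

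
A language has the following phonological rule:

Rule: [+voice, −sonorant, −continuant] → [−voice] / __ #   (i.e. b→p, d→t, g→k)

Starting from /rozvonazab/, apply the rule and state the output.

/b/ is a voiced stop in word-final position, so it devoices to [p].
Surface form: [rozvonazap].

rozvonazap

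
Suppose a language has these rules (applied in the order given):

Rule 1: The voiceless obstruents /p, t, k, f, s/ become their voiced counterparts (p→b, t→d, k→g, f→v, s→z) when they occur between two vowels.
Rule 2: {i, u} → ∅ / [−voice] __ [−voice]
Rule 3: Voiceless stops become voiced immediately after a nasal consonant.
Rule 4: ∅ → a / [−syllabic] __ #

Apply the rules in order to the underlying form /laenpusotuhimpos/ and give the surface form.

Rule 1 (intervocalic voicing): /s/ is a voiceless obstruent between vowels /u/ and /o/, so it voices to [z]. /t/ is a voiceless obstruent between vowels /o/ and /u/, so it voices to [d]. /laenpusotuhimpos/ → laenpuzoduhimpos.
Rule 2 (high vowel syncope): no segment meets the environment; /laenpuzoduhimpos/ is unchanged.
Rule 3 (post-nasal voicing): /p/ is a voiceless stop immediately after the nasal /n/, so it voices to [b]. /p/ is a voiceless stop immediately after the nasal /m/, so it voices to [b]. /laenpuzoduhimpos/ → laenbuzoduhimbos.
Rule 4 (final a-epenthesis): the form ends in the consonant /s/, so [a] is inserted word-finally. /laenbuzoduhimbos/ → laenbuzoduhimbosa.

laenbuzoduhimbosa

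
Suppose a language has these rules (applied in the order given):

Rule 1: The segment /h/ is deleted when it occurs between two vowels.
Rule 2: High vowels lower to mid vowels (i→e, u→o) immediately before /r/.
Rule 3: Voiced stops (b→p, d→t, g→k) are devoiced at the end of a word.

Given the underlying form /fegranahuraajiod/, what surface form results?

fegranaoraajiot

Rule 1 (intervocalic h-deletion): /h/ occurs between vowels /a/ and /u/, so it deletes. /fegranahuraajiod/ → fegranauraajiod.
Rule 2 (pre-rhotic lowering): /u/ is a high vowel immediately before /r/, so it lowers to [o]. /fegranauraajiod/ → fegranaoraajiod.
Rule 3 (final devoicing): /d/ is a voiced stop in word-final position, so it devoices to [t]. /fegranaoraajiod/ → fegranaoraajiot.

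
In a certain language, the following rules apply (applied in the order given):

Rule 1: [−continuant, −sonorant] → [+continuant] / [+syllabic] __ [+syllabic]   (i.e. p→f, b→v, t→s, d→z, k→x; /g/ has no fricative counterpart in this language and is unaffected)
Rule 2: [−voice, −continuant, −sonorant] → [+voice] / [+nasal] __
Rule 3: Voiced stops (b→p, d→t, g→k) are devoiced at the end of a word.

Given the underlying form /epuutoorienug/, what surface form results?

efuusoorienuk

Rule 1 (intervocalic spirantization): /p/ is a stop between vowels /e/ and /u/, so it spirantizes to the fricative [f]. /t/ is a stop between vowels /u/ and /o/, so it spirantizes to the fricative [s]. /epuutoorienug/ → efuusoorienug.
Rule 2 (post-nasal voicing): no segment meets the environment; /efuusoorienug/ is unchanged.
Rule 3 (final devoicing): /g/ is a voiced stop in word-final position, so it devoices to [k]. /efuusoorienug/ → efuusoorienuk.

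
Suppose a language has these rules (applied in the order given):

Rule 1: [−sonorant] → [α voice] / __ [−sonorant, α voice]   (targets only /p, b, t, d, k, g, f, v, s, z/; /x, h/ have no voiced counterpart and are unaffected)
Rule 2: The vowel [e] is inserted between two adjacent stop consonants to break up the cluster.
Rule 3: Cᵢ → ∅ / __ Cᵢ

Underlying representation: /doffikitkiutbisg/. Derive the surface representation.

dofikitekiudebizg

Rule 1 (regressive voicing assimilation): /t/ precedes the voiced obstruent /b/, so it voices to [d] by assimilation. /s/ precedes the voiced obstruent /g/, so it voices to [z] by assimilation. /doffikitkiutbisg/ → doffikitkiudbizg.
Rule 2 (stop-cluster e-epenthesis): /t/ and /k/ form a stop–stop cluster, so [e] is inserted between them. /d/ and /b/ form a stop–stop cluster, so [e] is inserted between them. /doffikitkiudbizg/ → doffikitekiudebizg.
Rule 3 (degemination): /ff/ is a geminate; the first /f/ deletes. /doffikitekiudebizg/ → dofikitekiudebizg.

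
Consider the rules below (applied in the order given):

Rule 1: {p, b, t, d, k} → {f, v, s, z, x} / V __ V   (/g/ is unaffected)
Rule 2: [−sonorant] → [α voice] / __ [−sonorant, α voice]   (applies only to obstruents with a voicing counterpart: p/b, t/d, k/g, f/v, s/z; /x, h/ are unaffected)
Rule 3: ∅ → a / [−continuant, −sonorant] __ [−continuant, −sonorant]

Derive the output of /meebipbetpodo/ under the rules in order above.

Rule 1 (intervocalic spirantization): /b/ is a stop between vowels /e/ and /i/, so it spirantizes to the fricative [v]. /d/ is a stop between vowels /o/ and /o/, so it spirantizes to the fricative [z]. /meebipbetpodo/ → meevipbetpozo.
Rule 2 (regressive voicing assimilation): /p/ precedes the voiced obstruent /b/, so it voices to [b] by assimilation. /meevipbetpozo/ → meevibbetpozo.
Rule 3 (stop-cluster a-epenthesis): /b/ and /b/ form a stop–stop cluster, so [a] is inserted between them. /t/ and /p/ form a stop–stop cluster, so [a] is inserted between them. /meevibbetpozo/ → meevibabetapozo.

meevibabetapozo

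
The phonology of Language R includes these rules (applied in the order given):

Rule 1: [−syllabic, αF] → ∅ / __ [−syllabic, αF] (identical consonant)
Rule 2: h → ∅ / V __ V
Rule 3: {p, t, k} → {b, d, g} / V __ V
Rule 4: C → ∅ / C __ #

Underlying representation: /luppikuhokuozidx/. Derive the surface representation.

Rule 1 (degemination): /pp/ is a geminate; the first /p/ deletes. /luppikuhokuozidx/ → lupikuhokuozidx.
Rule 2 (intervocalic h-deletion): /h/ occurs between vowels /u/ and /o/, so it deletes. /lupikuhokuozidx/ → lupikuokuozidx.
Rule 3 (intervocalic voicing): /p/ is a voiceless stop between vowels /u/ and /i/, so it voices to [b]. /k/ is a voiceless stop between vowels /i/ and /u/, so it voices to [g]. /k/ is a voiceless stop between vowels /o/ and /u/, so it voices to [g]. /lupikuokuozidx/ → lubiguoguozidx.
Rule 4 (final cluster simplification): /x/ is the second consonant of a word-final cluster /dx/, so it deletes. /lubiguoguozidx/ → lubiguoguozid.

lubiguoguozid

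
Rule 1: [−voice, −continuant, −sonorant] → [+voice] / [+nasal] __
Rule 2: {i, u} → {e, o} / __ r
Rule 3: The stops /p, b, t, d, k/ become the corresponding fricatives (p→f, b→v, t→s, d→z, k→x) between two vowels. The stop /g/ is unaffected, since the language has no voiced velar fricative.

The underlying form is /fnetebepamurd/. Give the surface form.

Rule 1 (post-nasal voicing): no segment meets the environment; /fnetebepamurd/ is unchanged.
Rule 2 (pre-rhotic lowering): /u/ is a high vowel immediately before /r/, so it lowers to [o]. /fnetebepamurd/ → fnetebepamord.
Rule 3 (intervocalic spirantization): /t/ is a stop between vowels /e/ and /e/, so it spirantizes to the fricative [s]. /b/ is a stop between vowels /e/ and /e/, so it spirantizes to the fricative [v]. /p/ is a stop between vowels /e/ and /a/, so it spirantizes to the fricative [f]. /fnetebepamord/ → fnesevefamord.

fnesevefamord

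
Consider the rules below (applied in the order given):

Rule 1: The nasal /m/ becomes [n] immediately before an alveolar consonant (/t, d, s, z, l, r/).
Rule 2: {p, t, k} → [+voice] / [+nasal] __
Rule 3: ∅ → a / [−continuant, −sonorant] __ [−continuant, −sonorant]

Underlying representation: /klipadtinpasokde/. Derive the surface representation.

klipadatinbasokade

Rule 1 (nasal place assimilation): no segment meets the environment; /klipadtinpasokde/ is unchanged.
Rule 2 (post-nasal voicing): /p/ is a voiceless stop immediately after the nasal /n/, so it voices to [b]. /klipadtinpasokde/ → klipadtinbasokde.
Rule 3 (stop-cluster a-epenthesis): /d/ and /t/ form a stop–stop cluster, so [a] is inserted between them. /k/ and /d/ form a stop–stop cluster, so [a] is inserted between them. /klipadtinbasokde/ → klipadatinbasokade.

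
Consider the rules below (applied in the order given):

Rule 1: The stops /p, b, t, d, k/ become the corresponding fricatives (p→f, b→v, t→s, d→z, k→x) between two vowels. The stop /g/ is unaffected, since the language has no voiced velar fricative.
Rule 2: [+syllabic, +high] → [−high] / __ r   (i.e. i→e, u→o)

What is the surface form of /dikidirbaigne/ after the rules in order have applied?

Rule 1 (intervocalic spirantization): /k/ is a stop between vowels /i/ and /i/, so it spirantizes to the fricative [x]. /d/ is a stop between vowels /i/ and /i/, so it spirantizes to the fricative [z]. /dikidirbaigne/ → dixizirbaigne.
Rule 2 (pre-rhotic lowering): /i/ is a high vowel immediately before /r/, so it lowers to [e]. /dixizirbaigne/ → dixizerbaigne.

dixizerbaigne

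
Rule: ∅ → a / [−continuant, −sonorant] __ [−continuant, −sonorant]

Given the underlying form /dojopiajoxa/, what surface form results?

No segment of /dojopiajoxa/ meets the structural description of the rule, so the form surfaces unchanged.

dojopiajoxa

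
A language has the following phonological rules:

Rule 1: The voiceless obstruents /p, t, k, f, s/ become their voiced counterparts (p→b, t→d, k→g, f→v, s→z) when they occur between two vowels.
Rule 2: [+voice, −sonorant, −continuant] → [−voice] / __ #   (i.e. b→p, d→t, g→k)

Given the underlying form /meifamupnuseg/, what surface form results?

Rule 1 (intervocalic voicing): /f/ is a voiceless obstruent between vowels /i/ and /a/, so it voices to [v]. /s/ is a voiceless obstruent between vowels /u/ and /e/, so it voices to [z]. /meifamupnuseg/ → meivamupnuzeg.
Rule 2 (final devoicing): /g/ is a voiced stop in word-final position, so it devoices to [k]. /meivamupnuzeg/ → meivamupnuzek.

meivamupnuzek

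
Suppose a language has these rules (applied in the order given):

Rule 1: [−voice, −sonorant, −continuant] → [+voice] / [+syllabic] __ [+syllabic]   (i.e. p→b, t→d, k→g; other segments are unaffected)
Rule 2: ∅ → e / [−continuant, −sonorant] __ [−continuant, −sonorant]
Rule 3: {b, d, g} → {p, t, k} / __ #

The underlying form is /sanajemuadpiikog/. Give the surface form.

sanajemuadepiigok

Rule 1 (intervocalic voicing): /k/ is a voiceless stop between vowels /i/ and /o/, so it voices to [g]. /sanajemuadpiikog/ → sanajemuadpiigog.
Rule 2 (stop-cluster e-epenthesis): /d/ and /p/ form a stop–stop cluster, so [e] is inserted between them. /sanajemuadpiigog/ → sanajemuadepiigog.
Rule 3 (final devoicing): /g/ is a voiced stop in word-final position, so it devoices to [k]. /sanajemuadepiigog/ → sanajemuadepiigok.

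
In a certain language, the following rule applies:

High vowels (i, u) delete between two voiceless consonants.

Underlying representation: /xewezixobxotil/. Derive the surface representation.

xewezixobxotil

No segment of /xewezixobxotil/ meets the structural description of the rule, so the form surfaces unchanged.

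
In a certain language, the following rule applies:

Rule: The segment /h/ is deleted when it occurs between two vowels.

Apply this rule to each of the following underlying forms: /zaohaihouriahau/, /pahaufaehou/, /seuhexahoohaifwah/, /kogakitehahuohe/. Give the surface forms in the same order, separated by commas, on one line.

zaoaiouriaau, paaufaeou, seuexaooaifwah, kogakiteauoe

/zaohaihouriahau/: /h/ occurs between vowels /o/ and /a/, so it deletes. /h/ occurs between vowels /i/ and /o/, so it deletes. /h/ occurs between vowels /a/ and /a/, so it deletes. → [zaoaiouriaau].
/pahaufaehou/: /h/ occurs between vowels /a/ and /a/, so it deletes. /h/ occurs between vowels /e/ and /o/, so it deletes. → [paaufaeou].
/seuhexahoohaifwah/: /h/ occurs between vowels /u/ and /e/, so it deletes. /h/ occurs between vowels /a/ and /o/, so it deletes. /h/ occurs between vowels /o/ and /a/, so it deletes. → [seuexaooaifwah].
/kogakitehahuohe/: /h/ occurs between vowels /e/ and /a/, so it deletes. /h/ occurs between vowels /a/ and /u/, so it deletes. /h/ occurs between vowels /o/ and /e/, so it deletes. → [kogakiteauoe].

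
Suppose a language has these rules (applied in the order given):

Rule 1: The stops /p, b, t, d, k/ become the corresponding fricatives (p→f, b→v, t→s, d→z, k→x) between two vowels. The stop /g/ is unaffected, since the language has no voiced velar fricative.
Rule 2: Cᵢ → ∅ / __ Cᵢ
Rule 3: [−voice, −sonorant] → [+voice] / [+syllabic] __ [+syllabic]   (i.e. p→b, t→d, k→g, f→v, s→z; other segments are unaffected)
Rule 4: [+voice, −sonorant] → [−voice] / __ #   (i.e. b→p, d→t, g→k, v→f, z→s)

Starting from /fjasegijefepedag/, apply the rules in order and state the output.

Rule 1 (intervocalic spirantization): /p/ is a stop between vowels /e/ and /e/, so it spirantizes to the fricative [f]. /d/ is a stop between vowels /e/ and /a/, so it spirantizes to the fricative [z]. /fjasegijefepedag/ → fjasegijefefezag.
Rule 2 (degemination): no segment meets the environment; /fjasegijefefezag/ is unchanged.
Rule 3 (intervocalic voicing): /s/ is a voiceless obstruent between vowels /a/ and /e/, so it voices to [z]. /f/ is a voiceless obstruent between vowels /e/ and /e/, so it voices to [v]. /f/ is a voiceless obstruent between vowels /e/ and /e/, so it voices to [v]. /fjasegijefefezag/ → fjazegijevevezag.
Rule 4 (final devoicing): /g/ is a voiced obstruent in word-final position, so it devoices to [k]. /fjazegijevevezag/ → fjazegijevevezak.

fjazegijevevezak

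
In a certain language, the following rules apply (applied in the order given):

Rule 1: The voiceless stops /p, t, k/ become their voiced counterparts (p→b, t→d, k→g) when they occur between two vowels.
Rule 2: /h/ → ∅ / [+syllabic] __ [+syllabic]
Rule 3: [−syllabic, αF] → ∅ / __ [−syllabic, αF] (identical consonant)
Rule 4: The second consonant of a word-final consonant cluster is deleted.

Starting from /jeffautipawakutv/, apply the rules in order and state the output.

jefaudibawagut

Rule 1 (intervocalic voicing): /t/ is a voiceless stop between vowels /u/ and /i/, so it voices to [d]. /p/ is a voiceless stop between vowels /i/ and /a/, so it voices to [b]. /k/ is a voiceless stop between vowels /a/ and /u/, so it voices to [g]. /jeffautipawakutv/ → jeffaudibawagutv.
Rule 2 (intervocalic h-deletion): no segment meets the environment; /jeffaudibawagutv/ is unchanged.
Rule 3 (degemination): /ff/ is a geminate; the first /f/ deletes. /jeffaudibawagutv/ → jefaudibawagutv.
Rule 4 (final cluster simplification): /v/ is the second consonant of a word-final cluster /tv/, so it deletes. /jefaudibawagutv/ → jefaudibawagut.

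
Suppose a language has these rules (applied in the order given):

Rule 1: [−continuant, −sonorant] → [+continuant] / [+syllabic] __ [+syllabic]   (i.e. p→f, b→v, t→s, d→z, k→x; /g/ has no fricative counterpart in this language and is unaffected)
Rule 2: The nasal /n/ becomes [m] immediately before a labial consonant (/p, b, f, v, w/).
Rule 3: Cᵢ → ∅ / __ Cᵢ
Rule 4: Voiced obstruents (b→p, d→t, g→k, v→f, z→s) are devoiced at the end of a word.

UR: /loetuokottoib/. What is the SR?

Rule 1 (intervocalic spirantization): /t/ is a stop between vowels /e/ and /u/, so it spirantizes to the fricative [s]. /k/ is a stop between vowels /o/ and /o/, so it spirantizes to the fricative [x]. /loetuokottoib/ → loesuoxottoib.
Rule 2 (nasal place assimilation): no segment meets the environment; /loesuoxottoib/ is unchanged.
Rule 3 (degemination): /tt/ is a geminate; the first /t/ deletes. /loesuoxottoib/ → loesuoxotoib.
Rule 4 (final devoicing): /b/ is a voiced obstruent in word-final position, so it devoices to [p]. /loesuoxotoib/ → loesuoxotoip.

loesuoxotoip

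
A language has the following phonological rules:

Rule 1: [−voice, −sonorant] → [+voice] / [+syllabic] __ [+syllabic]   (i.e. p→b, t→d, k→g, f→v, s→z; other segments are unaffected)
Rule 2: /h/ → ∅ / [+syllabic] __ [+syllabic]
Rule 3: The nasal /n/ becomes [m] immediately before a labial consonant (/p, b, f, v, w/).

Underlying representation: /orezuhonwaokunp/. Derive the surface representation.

orezuomwaogump

Rule 1 (intervocalic voicing): /k/ is a voiceless obstruent between vowels /o/ and /u/, so it voices to [g]. /orezuhonwaokunp/ → orezuhonwaogunp.
Rule 2 (intervocalic h-deletion): /h/ occurs between vowels /u/ and /o/, so it deletes. /orezuhonwaogunp/ → orezuonwaogunp.
Rule 3 (nasal place assimilation): /n/ precedes the labial consonant /w/, so it assimilates in place to [m]. /n/ precedes the labial consonant /p/, so it assimilates in place to [m]. /orezuonwaogunp/ → orezuomwaogump.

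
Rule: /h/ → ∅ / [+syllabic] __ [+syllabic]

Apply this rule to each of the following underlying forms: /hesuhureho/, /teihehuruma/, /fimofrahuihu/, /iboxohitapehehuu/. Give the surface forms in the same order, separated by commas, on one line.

/hesuhureho/: /h/ occurs between vowels /u/ and /u/, so it deletes. /h/ occurs between vowels /e/ and /o/, so it deletes. → [hesuureo].
/teihehuruma/: /h/ occurs between vowels /i/ and /e/, so it deletes. /h/ occurs between vowels /e/ and /u/, so it deletes. → [teieuruma].
/fimofrahuihu/: /h/ occurs between vowels /a/ and /u/, so it deletes. /h/ occurs between vowels /i/ and /u/, so it deletes. → [fimofrauiu].
/iboxohitapehehuu/: /h/ occurs between vowels /o/ and /i/, so it deletes. /h/ occurs between vowels /e/ and /e/, so it deletes. /h/ occurs between vowels /e/ and /u/, so it deletes. → [iboxoitapeeuu].

hesuureo, teieuruma, fimofrauiu, iboxoitapeeuu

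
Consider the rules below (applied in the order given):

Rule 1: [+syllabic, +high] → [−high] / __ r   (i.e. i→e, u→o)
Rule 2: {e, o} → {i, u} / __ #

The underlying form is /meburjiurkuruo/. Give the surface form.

meborjiorkoruu

Rule 1 (pre-rhotic lowering): /u/ is a high vowel immediately before /r/, so it lowers to [o]. /u/ is a high vowel immediately before /r/, so it lowers to [o]. /u/ is a high vowel immediately before /r/, so it lowers to [o]. /meburjiurkuruo/ → meborjiorkoruo.
Rule 2 (final vowel raising): /o/ is a mid vowel in word-final position, so it raises to [u]. /meborjiorkoruo/ → meborjiorkoruu.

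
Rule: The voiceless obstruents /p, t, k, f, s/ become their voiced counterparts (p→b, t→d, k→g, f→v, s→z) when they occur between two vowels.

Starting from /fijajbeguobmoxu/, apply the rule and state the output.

No segment of /fijajbeguobmoxu/ meets the structural description of the rule, so the form surfaces unchanged.

fijajbeguobmoxu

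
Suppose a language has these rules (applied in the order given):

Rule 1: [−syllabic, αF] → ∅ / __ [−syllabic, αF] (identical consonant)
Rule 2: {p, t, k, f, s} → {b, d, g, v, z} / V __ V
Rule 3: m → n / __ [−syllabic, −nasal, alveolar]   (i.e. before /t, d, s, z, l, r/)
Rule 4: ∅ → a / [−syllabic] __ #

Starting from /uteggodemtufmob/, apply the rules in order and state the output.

Rule 1 (degemination): /gg/ is a geminate; the first /g/ deletes. /uteggodemtufmob/ → utegodemtufmob.
Rule 2 (intervocalic voicing): /t/ is a voiceless obstruent between vowels /u/ and /e/, so it voices to [d]. /utegodemtufmob/ → udegodemtufmob.
Rule 3 (nasal place assimilation): /m/ precedes the alveolar consonant /t/, so it assimilates in place to [n]. /udegodemtufmob/ → udegodentufmob.
Rule 4 (final a-epenthesis): the form ends in the consonant /b/, so [a] is inserted word-finally. /udegodentufmob/ → udegodentufmoba.

udegodentufmoba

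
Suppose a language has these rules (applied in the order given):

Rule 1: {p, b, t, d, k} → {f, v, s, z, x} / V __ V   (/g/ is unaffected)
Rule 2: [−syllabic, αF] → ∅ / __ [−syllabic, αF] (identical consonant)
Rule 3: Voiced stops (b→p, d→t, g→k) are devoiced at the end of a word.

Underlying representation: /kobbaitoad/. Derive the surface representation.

kobaisoat

Rule 1 (intervocalic spirantization): /t/ is a stop between vowels /i/ and /o/, so it spirantizes to the fricative [s]. /kobbaitoad/ → kobbaisoad.
Rule 2 (degemination): /bb/ is a geminate; the first /b/ deletes. /kobbaisoad/ → kobaisoad.
Rule 3 (final devoicing): /d/ is a voiced stop in word-final position, so it devoices to [t]. /kobaisoad/ → kobaisoat.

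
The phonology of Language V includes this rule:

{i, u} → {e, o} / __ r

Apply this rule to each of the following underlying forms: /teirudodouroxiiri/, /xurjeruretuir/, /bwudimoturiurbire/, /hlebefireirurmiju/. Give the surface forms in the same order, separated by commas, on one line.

teerudodooroxieri, xorjeroretuer, bwudimotoriorbere, hlebefereerormiju

/teirudodouroxiiri/: /i/ is a high vowel immediately before /r/, so it lowers to [e]. /u/ is a high vowel immediately before /r/, so it lowers to [o]. /i/ is a high vowel immediately before /r/, so it lowers to [e]. → [teerudodooroxieri].
/xurjeruretuir/: /u/ is a high vowel immediately before /r/, so it lowers to [o]. /u/ is a high vowel immediately before /r/, so it lowers to [o]. /i/ is a high vowel immediately before /r/, so it lowers to [e]. → [xorjeroretuer].
/bwudimoturiurbire/: /u/ is a high vowel immediately before /r/, so it lowers to [o]. /u/ is a high vowel immediately before /r/, so it lowers to [o]. /i/ is a high vowel immediately before /r/, so it lowers to [e]. → [bwudimotoriorbere].
/hlebefireirurmiju/: /i/ is a high vowel immediately before /r/, so it lowers to [e]. /i/ is a high vowel immediately before /r/, so it lowers to [e]. /u/ is a high vowel immediately before /r/, so it lowers to [o]. → [hlebefereerormiju].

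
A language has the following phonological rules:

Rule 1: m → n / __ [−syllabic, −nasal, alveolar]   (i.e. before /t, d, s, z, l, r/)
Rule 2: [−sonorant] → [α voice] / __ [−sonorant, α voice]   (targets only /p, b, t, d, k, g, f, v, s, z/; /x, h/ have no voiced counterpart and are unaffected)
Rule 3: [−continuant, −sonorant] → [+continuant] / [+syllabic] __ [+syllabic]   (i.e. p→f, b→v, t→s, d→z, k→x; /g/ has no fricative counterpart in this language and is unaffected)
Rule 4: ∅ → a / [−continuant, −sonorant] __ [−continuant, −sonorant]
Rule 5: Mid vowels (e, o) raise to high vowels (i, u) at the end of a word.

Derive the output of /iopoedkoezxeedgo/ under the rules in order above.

iofoetakoesxeedagu

Rule 1 (nasal place assimilation): no segment meets the environment; /iopoedkoezxeedgo/ is unchanged.
Rule 2 (regressive voicing assimilation): /d/ precedes the voiceless obstruent /k/, so it devoices to [t] by assimilation. /z/ precedes the voiceless obstruent /x/, so it devoices to [s] by assimilation. /iopoedkoezxeedgo/ → iopoetkoesxeedgo.
Rule 3 (intervocalic spirantization): /p/ is a stop between vowels /o/ and /o/, so it spirantizes to the fricative [f]. /iopoetkoesxeedgo/ → iofoetkoesxeedgo.
Rule 4 (stop-cluster a-epenthesis): /t/ and /k/ form a stop–stop cluster, so [a] is inserted between them. /d/ and /g/ form a stop–stop cluster, so [a] is inserted between them. /iofoetkoesxeedgo/ → iofoetakoesxeedago.
Rule 5 (final vowel raising): /o/ is a mid vowel in word-final position, so it raises to [u]. /iofoetakoesxeedago/ → iofoetakoesxeedagu.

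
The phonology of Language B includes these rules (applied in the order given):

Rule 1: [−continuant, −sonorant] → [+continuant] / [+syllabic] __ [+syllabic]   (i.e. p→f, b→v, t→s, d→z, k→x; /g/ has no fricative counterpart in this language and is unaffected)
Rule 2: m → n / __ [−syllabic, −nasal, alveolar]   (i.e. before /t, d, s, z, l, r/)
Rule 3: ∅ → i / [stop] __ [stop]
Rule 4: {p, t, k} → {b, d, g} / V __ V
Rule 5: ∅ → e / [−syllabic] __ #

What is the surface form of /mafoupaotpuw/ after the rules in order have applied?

mafoufaodibuwe

Rule 1 (intervocalic spirantization): /p/ is a stop between vowels /u/ and /a/, so it spirantizes to the fricative [f]. /mafoupaotpuw/ → mafoufaotpuw.
Rule 2 (nasal place assimilation): no segment meets the environment; /mafoufaotpuw/ is unchanged.
Rule 3 (stop-cluster i-epenthesis): /t/ and /p/ form a stop–stop cluster, so [i] is inserted between them. /mafoufaotpuw/ → mafoufaotipuw.
Rule 4 (intervocalic voicing): /t/ is a voiceless stop between vowels /o/ and /i/, so it voices to [d]. /p/ is a voiceless stop between vowels /i/ and /u/, so it voices to [b]. /mafoufaotipuw/ → mafoufaodibuw.
Rule 5 (final e-epenthesis): the form ends in the consonant /w/, so [e] is inserted word-finally. /mafoufaodibuw/ → mafoufaodibuwe.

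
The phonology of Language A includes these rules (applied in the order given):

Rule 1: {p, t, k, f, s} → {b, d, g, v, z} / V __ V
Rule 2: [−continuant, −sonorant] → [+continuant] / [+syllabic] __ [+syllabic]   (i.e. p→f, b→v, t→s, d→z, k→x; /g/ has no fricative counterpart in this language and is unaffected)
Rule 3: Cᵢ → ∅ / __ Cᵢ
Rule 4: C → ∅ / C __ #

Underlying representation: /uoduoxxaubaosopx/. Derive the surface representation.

Rule 1 (intervocalic voicing): /s/ is a voiceless obstruent between vowels /o/ and /o/, so it voices to [z]. /uoduoxxaubaosopx/ → uoduoxxaubaozopx.
Rule 2 (intervocalic spirantization): /d/ is a stop between vowels /o/ and /u/, so it spirantizes to the fricative [z]. /b/ is a stop between vowels /u/ and /a/, so it spirantizes to the fricative [v]. /uoduoxxaubaozopx/ → uozuoxxauvaozopx.
Rule 3 (degemination): /xx/ is a geminate; the first /x/ deletes. /uozuoxxauvaozopx/ → uozuoxauvaozopx.
Rule 4 (final cluster simplification): /x/ is the second consonant of a word-final cluster /px/, so it deletes. /uozuoxauvaozopx/ → uozuoxauvaozop.

uozuoxauvaozop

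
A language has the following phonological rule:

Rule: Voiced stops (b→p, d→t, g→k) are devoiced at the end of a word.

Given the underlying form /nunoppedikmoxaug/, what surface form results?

nunoppedikmoxauk

Scanning /nunoppedikmoxaug/: /d/ at position 8 is not in the conditioning environment; /g/ is a voiced stop in word-final position, so it devoices to [k].
Result: [nunoppedikmoxauk].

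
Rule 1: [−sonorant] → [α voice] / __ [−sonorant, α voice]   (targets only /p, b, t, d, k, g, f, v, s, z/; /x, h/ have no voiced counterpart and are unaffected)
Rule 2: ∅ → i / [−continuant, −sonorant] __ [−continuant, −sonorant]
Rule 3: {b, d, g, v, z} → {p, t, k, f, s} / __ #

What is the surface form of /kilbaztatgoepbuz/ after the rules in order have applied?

kilbastadigoebibus

Rule 1 (regressive voicing assimilation): /z/ precedes the voiceless obstruent /t/, so it devoices to [s] by assimilation. /t/ precedes the voiced obstruent /g/, so it voices to [d] by assimilation. /p/ precedes the voiced obstruent /b/, so it voices to [b] by assimilation. /kilbaztatgoepbuz/ → kilbastadgoebbuz.
Rule 2 (stop-cluster i-epenthesis): /d/ and /g/ form a stop–stop cluster, so [i] is inserted between them. /b/ and /b/ form a stop–stop cluster, so [i] is inserted between them. /kilbastadgoebbuz/ → kilbastadigoebibuz.
Rule 3 (final devoicing): /z/ is a voiced obstruent in word-final position, so it devoices to [s]. /kilbastadigoebibuz/ → kilbastadigoebibus.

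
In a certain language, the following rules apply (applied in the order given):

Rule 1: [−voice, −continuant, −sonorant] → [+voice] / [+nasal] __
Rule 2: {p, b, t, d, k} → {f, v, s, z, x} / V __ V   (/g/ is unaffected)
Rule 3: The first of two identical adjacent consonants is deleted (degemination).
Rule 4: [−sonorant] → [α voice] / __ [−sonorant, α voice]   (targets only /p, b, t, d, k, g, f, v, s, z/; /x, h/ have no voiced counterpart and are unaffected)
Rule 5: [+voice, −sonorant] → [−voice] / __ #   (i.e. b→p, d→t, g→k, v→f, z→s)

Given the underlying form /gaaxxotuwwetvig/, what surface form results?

Rule 1 (post-nasal voicing): no segment meets the environment; /gaaxxotuwwetvig/ is unchanged.
Rule 2 (intervocalic spirantization): /t/ is a stop between vowels /o/ and /u/, so it spirantizes to the fricative [s]. /gaaxxotuwwetvig/ → gaaxxosuwwetvig.
Rule 3 (degemination): /xx/ is a geminate; the first /x/ deletes. /ww/ is a geminate; the first /w/ deletes. /gaaxxosuwwetvig/ → gaaxosuwetvig.
Rule 4 (regressive voicing assimilation): /t/ precedes the voiced obstruent /v/, so it voices to [d] by assimilation. /gaaxosuwetvig/ → gaaxosuwedvig.
Rule 5 (final devoicing): /g/ is a voiced obstruent in word-final position, so it devoices to [k]. /gaaxosuwedvig/ → gaaxosuwedvik.

gaaxosuwedvik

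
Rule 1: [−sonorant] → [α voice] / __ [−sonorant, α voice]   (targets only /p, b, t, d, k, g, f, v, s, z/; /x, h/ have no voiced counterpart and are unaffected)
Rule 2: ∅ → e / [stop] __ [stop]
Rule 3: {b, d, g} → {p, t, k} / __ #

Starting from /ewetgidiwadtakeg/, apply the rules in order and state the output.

ewedegidiwatetakek

Rule 1 (regressive voicing assimilation): /t/ precedes the voiced obstruent /g/, so it voices to [d] by assimilation. /d/ precedes the voiceless obstruent /t/, so it devoices to [t] by assimilation. /ewetgidiwadtakeg/ → ewedgidiwattakeg.
Rule 2 (stop-cluster e-epenthesis): /d/ and /g/ form a stop–stop cluster, so [e] is inserted between them. /t/ and /t/ form a stop–stop cluster, so [e] is inserted between them. /ewedgidiwattakeg/ → ewedegidiwatetakeg.
Rule 3 (final devoicing): /g/ is a voiced stop in word-final position, so it devoices to [k]. /ewedegidiwatetakeg/ → ewedegidiwatetakek.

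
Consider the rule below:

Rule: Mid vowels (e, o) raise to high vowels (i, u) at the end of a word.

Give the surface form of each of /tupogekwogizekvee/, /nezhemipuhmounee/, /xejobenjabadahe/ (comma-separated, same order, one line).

/tupogekwogizekvee/: /e/ is a mid vowel in word-final position, so it raises to [i]. → [tupogekwogizekvei].
/nezhemipuhmounee/: /e/ is a mid vowel in word-final position, so it raises to [i]. → [nezhemipuhmounei].
/xejobenjabadahe/: /e/ is a mid vowel in word-final position, so it raises to [i]. → [xejobenjabadahi].

tupogekwogizekvei, nezhemipuhmounei, xejobenjabadahi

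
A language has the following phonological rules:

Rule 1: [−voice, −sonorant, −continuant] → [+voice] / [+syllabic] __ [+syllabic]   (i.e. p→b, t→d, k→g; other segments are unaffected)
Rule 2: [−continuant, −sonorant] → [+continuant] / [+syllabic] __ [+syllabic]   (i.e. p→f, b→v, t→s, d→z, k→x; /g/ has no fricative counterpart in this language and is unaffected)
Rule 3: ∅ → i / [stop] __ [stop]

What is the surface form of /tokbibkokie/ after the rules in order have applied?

tokibibikogie

Rule 1 (intervocalic voicing): /k/ is a voiceless stop between vowels /o/ and /i/, so it voices to [g]. /tokbibkokie/ → tokbibkogie.
Rule 2 (intervocalic spirantization): no segment meets the environment; /tokbibkogie/ is unchanged.
Rule 3 (stop-cluster i-epenthesis): /k/ and /b/ form a stop–stop cluster, so [i] is inserted between them. /b/ and /k/ form a stop–stop cluster, so [i] is inserted between them. /tokbibkogie/ → tokibibikogie.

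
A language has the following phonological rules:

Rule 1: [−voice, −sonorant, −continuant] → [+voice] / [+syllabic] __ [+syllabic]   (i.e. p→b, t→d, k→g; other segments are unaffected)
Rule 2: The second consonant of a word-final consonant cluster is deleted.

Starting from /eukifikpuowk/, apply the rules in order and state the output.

eugifikpuow

Rule 1 (intervocalic voicing): /k/ is a voiceless stop between vowels /u/ and /i/, so it voices to [g]. /eukifikpuowk/ → eugifikpuowk.
Rule 2 (final cluster simplification): /k/ is the second consonant of a word-final cluster /wk/, so it deletes. /eugifikpuowk/ → eugifikpuow.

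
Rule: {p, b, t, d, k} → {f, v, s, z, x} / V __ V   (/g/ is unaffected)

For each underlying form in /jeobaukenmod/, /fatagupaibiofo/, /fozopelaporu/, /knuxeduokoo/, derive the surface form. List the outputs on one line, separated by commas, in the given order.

jeovauxenmod, fasagufaiviofo, fozofelaforu, knuxezuoxoo

/jeobaukenmod/: /b/ is a stop between vowels /o/ and /a/, so it spirantizes to the fricative [v]. /k/ is a stop between vowels /u/ and /e/, so it spirantizes to the fricative [x]. → [jeovauxenmod].
/fatagupaibiofo/: /t/ is a stop between vowels /a/ and /a/, so it spirantizes to the fricative [s]. /p/ is a stop between vowels /u/ and /a/, so it spirantizes to the fricative [f]. /b/ is a stop between vowels /i/ and /i/, so it spirantizes to the fricative [v]. → [fasagufaiviofo].
/fozopelaporu/: /p/ is a stop between vowels /o/ and /e/, so it spirantizes to the fricative [f]. /p/ is a stop between vowels /a/ and /o/, so it spirantizes to the fricative [f]. → [fozofelaforu].
/knuxeduokoo/: /d/ is a stop between vowels /e/ and /u/, so it spirantizes to the fricative [z]. /k/ is a stop between vowels /o/ and /o/, so it spirantizes to the fricative [x]. → [knuxezuoxoo].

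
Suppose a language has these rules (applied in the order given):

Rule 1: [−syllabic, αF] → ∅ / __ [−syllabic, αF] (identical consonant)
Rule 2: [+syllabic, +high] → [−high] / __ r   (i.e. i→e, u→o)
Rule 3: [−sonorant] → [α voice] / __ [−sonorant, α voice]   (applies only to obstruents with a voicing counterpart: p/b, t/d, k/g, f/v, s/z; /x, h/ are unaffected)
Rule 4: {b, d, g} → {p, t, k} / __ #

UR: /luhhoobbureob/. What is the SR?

luhooboreop

Rule 1 (degemination): /hh/ is a geminate; the first /h/ deletes. /bb/ is a geminate; the first /b/ deletes. /luhhoobbureob/ → luhoobureob.
Rule 2 (pre-rhotic lowering): /u/ is a high vowel immediately before /r/, so it lowers to [o]. /luhoobureob/ → luhooboreob.
Rule 3 (regressive voicing assimilation): no segment meets the environment; /luhooboreob/ is unchanged.
Rule 4 (final devoicing): /b/ is a voiced stop in word-final position, so it devoices to [p]. /luhooboreob/ → luhooboreop.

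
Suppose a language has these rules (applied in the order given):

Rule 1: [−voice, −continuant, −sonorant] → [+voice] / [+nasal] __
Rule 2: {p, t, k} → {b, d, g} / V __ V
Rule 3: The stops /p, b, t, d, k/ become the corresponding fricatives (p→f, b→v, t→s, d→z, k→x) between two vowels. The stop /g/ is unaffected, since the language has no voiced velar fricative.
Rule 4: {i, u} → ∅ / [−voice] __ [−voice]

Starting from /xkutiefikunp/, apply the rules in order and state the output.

xkuziefigunb

Rule 1 (post-nasal voicing): /p/ is a voiceless stop immediately after the nasal /n/, so it voices to [b]. /xkutiefikunp/ → xkutiefikunb.
Rule 2 (intervocalic voicing): /t/ is a voiceless stop between vowels /u/ and /i/, so it voices to [d]. /k/ is a voiceless stop between vowels /i/ and /u/, so it voices to [g]. /xkutiefikunb/ → xkudiefigunb.
Rule 3 (intervocalic spirantization): /d/ is a stop between vowels /u/ and /i/, so it spirantizes to the fricative [z]. /xkudiefigunb/ → xkuziefigunb.
Rule 4 (high vowel syncope): no segment meets the environment; /xkuziefigunb/ is unchanged.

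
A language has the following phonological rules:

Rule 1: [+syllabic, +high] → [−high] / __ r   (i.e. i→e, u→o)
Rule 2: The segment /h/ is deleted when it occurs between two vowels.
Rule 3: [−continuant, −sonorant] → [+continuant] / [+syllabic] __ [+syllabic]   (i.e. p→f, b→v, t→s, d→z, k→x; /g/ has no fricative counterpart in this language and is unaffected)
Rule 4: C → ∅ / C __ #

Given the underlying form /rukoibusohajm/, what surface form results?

Rule 1 (pre-rhotic lowering): no segment meets the environment; /rukoibusohajm/ is unchanged.
Rule 2 (intervocalic h-deletion): /h/ occurs between vowels /o/ and /a/, so it deletes. /rukoibusohajm/ → rukoibusoajm.
Rule 3 (intervocalic spirantization): /k/ is a stop between vowels /u/ and /o/, so it spirantizes to the fricative [x]. /b/ is a stop between vowels /i/ and /u/, so it spirantizes to the fricative [v]. /rukoibusoajm/ → ruxoivusoajm.
Rule 4 (final cluster simplification): /m/ is the second consonant of a word-final cluster /jm/, so it deletes. /ruxoivusoajm/ → ruxoivusoaj.

ruxoivusoaj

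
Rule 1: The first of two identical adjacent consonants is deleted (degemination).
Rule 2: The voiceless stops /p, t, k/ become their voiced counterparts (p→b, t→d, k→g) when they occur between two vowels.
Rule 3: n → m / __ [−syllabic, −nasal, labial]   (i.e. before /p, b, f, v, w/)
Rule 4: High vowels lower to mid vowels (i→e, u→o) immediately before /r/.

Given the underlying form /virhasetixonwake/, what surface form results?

verhasedixomwage

Rule 1 (degemination): no segment meets the environment; /virhasetixonwake/ is unchanged.
Rule 2 (intervocalic voicing): /t/ is a voiceless stop between vowels /e/ and /i/, so it voices to [d]. /k/ is a voiceless stop between vowels /a/ and /e/, so it voices to [g]. /virhasetixonwake/ → virhasedixonwage.
Rule 3 (nasal place assimilation): /n/ precedes the labial consonant /w/, so it assimilates in place to [m]. /virhasedixonwage/ → virhasedixomwage.
Rule 4 (pre-rhotic lowering): /i/ is a high vowel immediately before /r/, so it lowers to [e]. /virhasedixomwage/ → verhasedixomwage.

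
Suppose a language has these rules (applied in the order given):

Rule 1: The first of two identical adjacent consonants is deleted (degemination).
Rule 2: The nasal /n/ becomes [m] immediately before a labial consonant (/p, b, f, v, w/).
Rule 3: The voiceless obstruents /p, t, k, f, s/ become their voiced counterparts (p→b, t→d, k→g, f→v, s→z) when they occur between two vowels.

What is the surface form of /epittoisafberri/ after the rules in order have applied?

Rule 1 (degemination): /tt/ is a geminate; the first /t/ deletes. /rr/ is a geminate; the first /r/ deletes. /epittoisafberri/ → epitoisafberi.
Rule 2 (nasal place assimilation): no segment meets the environment; /epitoisafberi/ is unchanged.
Rule 3 (intervocalic voicing): /p/ is a voiceless obstruent between vowels /e/ and /i/, so it voices to [b]. /t/ is a voiceless obstruent between vowels /i/ and /o/, so it voices to [d]. /s/ is a voiceless obstruent between vowels /i/ and /a/, so it voices to [z]. /epitoisafberi/ → ebidoizafberi.

ebidoizafberi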